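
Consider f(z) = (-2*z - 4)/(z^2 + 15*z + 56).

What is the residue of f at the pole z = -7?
Write f(z) = P(z)/Q(z) with P(z) = -2*z - 4 and Q(z) = z^2 + 15*z + 56.
The denominator factors as Q(z) = (z + 7)*(z + 8), so z = -7 is a simple zero of Q and P is analytic there; z = -7 is therefore a simple pole and
  Res(f, z₀) = P(z₀)/Q'(z₀).

Q'(z) = 2*z + 15, so Q'(-7) = 1.
P(-7) = 10.

Res(f, -7) = (10)/(1) = 10

Final answer: 10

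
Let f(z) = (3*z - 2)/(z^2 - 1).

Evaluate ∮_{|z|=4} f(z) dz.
By the residue theorem, ∮_C f(z) dz = 2πi · (sum of the residues of f at the poles inside |z| = 4).

The denominator factors as (z - 1)*(z + 1), so the singularities of f are simple poles at z = 1, z = -1.
  |1|² = 1 < 16 = 4², so this pole is inside the contour.
  |-1|² = 1 < 16 = 4², so this pole is inside the contour.

With P(z) = 3*z - 2 and Q(z) = z^2 - 1, each pole is simple, so Res(f, z₀) = P(z₀)/Q'(z₀) with Q'(z) = 2*z.
  Res(f, 1) = P(1)/Q'(1) = (1)/(2) = 1/2
  Res(f, -1) = P(-1)/Q'(-1) = (-5)/(-2) = 5/2

Sum of residues inside C: 3
∮_C f(z) dz = 2πi · (3) = 6*I*pi

Final answer: 6*I*pi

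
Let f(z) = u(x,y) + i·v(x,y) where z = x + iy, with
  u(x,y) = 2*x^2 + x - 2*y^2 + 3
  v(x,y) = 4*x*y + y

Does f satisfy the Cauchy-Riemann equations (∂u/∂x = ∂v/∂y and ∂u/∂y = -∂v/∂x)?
∂u/∂x = 4*x + 1
∂v/∂y = 4*x + 1
∂u/∂y = -4*y
∂v/∂x = 4*y
∂u/∂x = ∂v/∂y and ∂u/∂y = -∂v/∂x hold identically; f is analytic.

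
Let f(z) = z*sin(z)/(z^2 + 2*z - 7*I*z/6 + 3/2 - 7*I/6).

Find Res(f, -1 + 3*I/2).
Write f(z) = P(z)/Q(z) with P(z) = z*sin(z) and Q(z) = z^2 + 2*z - 7*I*z/6 + 3/2 - 7*I/6.
The denominator factors as Q(z) = (z + 1 + I/3)*(z + 1 - 3*I/2), so z = -1 + 3*I/2 is a simple zero of Q and P is analytic there; z = -1 + 3*I/2 is therefore a simple pole and
  Res(f, z₀) = P(z₀)/Q'(z₀).

Q'(z) = 2*z + 2 - 7*I/6, so Q'(-1 + 3*I/2) = 11*I/6.
P(-1 + 3*I/2) = (1 - 3*I/2)*sin(1 - 3*I/2).

Res(f, -1 + 3*I/2) = ((1 - 3*I/2)*sin(1 - 3*I/2))/(11*I/6) = (-9/11 - 6*I/11)*sin(1 - 3*I/2)

Final answer: (-9/11 - 6*I/11)*sin(1 - 3*I/2)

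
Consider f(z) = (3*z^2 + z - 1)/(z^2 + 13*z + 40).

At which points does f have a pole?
The singularities of f are the zeros of the denominator. Factoring,
  z^2 + 13*z + 40 = (z + 5)*(z + 8)
so the candidates are z = -5, z = -8.

Check the numerator P(z) = 3*z^2 + z - 1 at each one:
  P(-5) = 69 ≠ 0, so z = -5 is a (simple) pole.
  P(-8) = 183 ≠ 0, so z = -8 is a (simple) pole.

Poles of f: {-8, -5}

Final answer: {-8, -5}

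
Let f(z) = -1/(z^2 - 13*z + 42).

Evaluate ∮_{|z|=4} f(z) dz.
0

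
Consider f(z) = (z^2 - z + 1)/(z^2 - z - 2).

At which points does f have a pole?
The singularities of f are the zeros of the denominator. Factoring,
  z^2 - z - 2 = (z + 1)*(z - 2)
so the candidates are z = -1, z = 2.

Check the numerator P(z) = z^2 - z + 1 at each one:
  P(-1) = 3 ≠ 0, so z = -1 is a (simple) pole.
  P(2) = 3 ≠ 0, so z = 2 is a (simple) pole.

Poles of f: {-1, 2}

Final answer: {-1, 2}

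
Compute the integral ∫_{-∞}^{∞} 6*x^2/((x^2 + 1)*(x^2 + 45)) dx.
Let f(z) = 6*z^2/((z^2 + 1)*(z^2 + 45)). The denominator has no real zeros and deg Q - deg P = 2 ≥ 2, so the integral of f over the upper semicircle |z| = R tends to 0 as R → ∞. Closing the contour in the upper half-plane,
  ∫_{-∞}^{∞} f(x) dx = 2πi · Σ Res(f, z_k)  over the poles with Im z_k > 0.

Zeros of the denominator: z^2 + 1 = 0 gives z = ±I; z^2 + 45 = 0 gives z = ±3*sqrt(5)*I.
Upper half-plane: z = I, z = 3*sqrt(5)*I (simple).

Each pole is a simple zero of Q(z) = z^4 + 46*z^2 + 45, so Res(f, z₀) = P(z₀)/Q'(z₀) with P(z) = 6*z^2, Q'(z) = 4*z^3 + 92*z:
  Res(f, I) = (-6)/(88*I) = 3*I/44
  Res(f, 3*sqrt(5)*I) = (-270)/(-264*sqrt(5)*I) = -9*sqrt(5)*I/44

Sum of residues: 3*I*(1 - 3*sqrt(5))/44
∫_{-∞}^{∞} f(x) dx = 2πi · (3*I*(1 - 3*sqrt(5))/44) = 3*pi*(-1 + 3*sqrt(5))/22

Final answer: 3*pi*(-1 + 3*sqrt(5))/22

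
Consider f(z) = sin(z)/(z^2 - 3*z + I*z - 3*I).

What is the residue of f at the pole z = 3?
Write f(z) = P(z)/Q(z) with P(z) = sin(z) and Q(z) = z^2 - 3*z + I*z - 3*I.
The denominator factors as Q(z) = (z + I)*(z - 3), so z = 3 is a simple zero of Q and P is analytic there; z = 3 is therefore a simple pole and
  Res(f, z₀) = P(z₀)/Q'(z₀).

Q'(z) = 2*z - 3 + I, so Q'(3) = 3 + I.
P(3) = sin(3).

Res(f, 3) = (sin(3))/(3 + I) = (3/10 - I/10)*sin(3)

Final answer: (3/10 - I/10)*sin(3)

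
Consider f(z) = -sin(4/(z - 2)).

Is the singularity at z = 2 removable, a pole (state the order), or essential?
Let u = z - 2. Then
  sin(4/u) = Σ_{k≥0} (-1)^k (4)^(2k+1)/((2k+1)!·u^(2k+1)) = 4/u - 32/(3*u^3) + 128/(15*u^5) + ...
which has infinitely many negative powers of u, so sin(4/(z - 2)) has an essential singularity at z = 2.
So the singularity is essential.

Final answer: essential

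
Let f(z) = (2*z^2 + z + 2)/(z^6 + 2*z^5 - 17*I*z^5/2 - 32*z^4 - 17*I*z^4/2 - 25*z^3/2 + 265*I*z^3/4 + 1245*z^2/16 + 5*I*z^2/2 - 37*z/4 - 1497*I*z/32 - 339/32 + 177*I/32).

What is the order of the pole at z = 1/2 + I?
4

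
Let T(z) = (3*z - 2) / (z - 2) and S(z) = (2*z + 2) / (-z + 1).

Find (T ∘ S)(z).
(T ∘ S)(z) = T(S(z)) = ((3)*S(z) + (-2))/((1)*S(z) + (-2)). Multiply numerator and denominator by -z + 1:
  numerator:   (3)*(2*z + 2) + (-2)*(-z + 1) = 8*z + 4
  denominator: (1)*(2*z + 2) + (-2)*(-z + 1) = 4*z
(T ∘ S)(z) = (8*z + 4)/(4*z) = (2*z + 1)/(z)

Final answer: (2*z + 1)/(z)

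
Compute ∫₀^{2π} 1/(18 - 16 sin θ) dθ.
Call the integral J. The integrand is 2π-periodic and we integrate over a full period, so shifting θ does not change the value (θ → θ + π/2 turns sin θ into cos θ; θ → θ + π flips the sign of the trig term). Hence
  J = ∫₀^{2π} dθ/(18 + 16 cos θ).
Put z = e^{iθ}: then cos θ = (z + 1/z)/2, dθ = dz/(iz), and z runs once counterclockwise around |z| = 1:
  J = ∮_{|z|=1} 1/(18 + 16*(z + 1/z)/2) · dz/(iz) = (2/i) ∮_{|z|=1} dz/(16*z^2 + 36*z + 16).
The roots of 16*z^2 + 36*z + 16 are z = (-18 ± sqrt(18^2 - 16^2))/16, with sqrt(68) = 2*sqrt(17); their product is 1, so only z₊ = -9/8 + sqrt(17)/8 lies inside the unit circle (z₋ = -9/8 - sqrt(17)/8 lies outside).
z₊ is a simple zero of q(z) = 16*z^2 + 36*z + 16, so Res(1/q, z₊) = 1/q'(z₊) with q'(z) = 32*z + 36; and q'(z₊) = 16*(z₊ - z₋) = 4*sqrt(17).
Therefore J = (2/i) · 2πi · 1/(4*sqrt(17)) = 2*pi/(2*sqrt(17)) = sqrt(17)*pi/17

Final answer: sqrt(17)*pi/17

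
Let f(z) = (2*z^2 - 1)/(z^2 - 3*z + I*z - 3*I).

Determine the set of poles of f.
{-I, 3}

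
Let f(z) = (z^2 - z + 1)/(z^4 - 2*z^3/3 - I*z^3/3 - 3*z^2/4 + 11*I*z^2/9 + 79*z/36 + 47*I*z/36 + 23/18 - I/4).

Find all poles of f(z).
The singularities of f are the zeros of the denominator. Factoring,
  z^4 - 2*z^3/3 - I*z^3/3 - 3*z^2/4 + 11*I*z^2/9 + 79*z/36 + 47*I*z/36 + 23/18 - I/4 = (z - 2/3 - I)*(z - 3/2 + I)*(z + 1/2 - I/3)*(z + 1)
so the candidates are z = 2/3 + I, z = 3/2 - I, z = -1/2 + I/3, z = -1.

Check the numerator P(z) = z^2 - z + 1 at each one:
  P(2/3 + I) = -2/9 + I/3 ≠ 0, so z = 2/3 + I is a (simple) pole.
  P(3/2 - I) = 3/4 - 2*I ≠ 0, so z = 3/2 - I is a (simple) pole.
  P(-1/2 + I/3) = 59/36 - 2*I/3 ≠ 0, so z = -1/2 + I/3 is a (simple) pole.
  P(-1) = 3 ≠ 0, so z = -1 is a (simple) pole.

Poles of f: {-1, -1/2 + I/3, 2/3 + I, 3/2 - I}

Final answer: {-1, -1/2 + I/3, 2/3 + I, 3/2 - I}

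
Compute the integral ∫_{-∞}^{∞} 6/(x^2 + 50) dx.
Let f(z) = 6/(z^2 + 50). The denominator has no real zeros and deg Q - deg P = 2 ≥ 2, so the integral of f over the upper semicircle |z| = R tends to 0 as R → ∞. Closing the contour in the upper half-plane,
  ∫_{-∞}^{∞} f(x) dx = 2πi · Σ Res(f, z_k)  over the poles with Im z_k > 0.

Zeros of the denominator: z^2 + 50 = 0 gives z = ±5*sqrt(2)*I.
Upper half-plane: z = 5*sqrt(2)*I (simple).

Each pole is a simple zero of Q(z) = z^2 + 50, so Res(f, z₀) = P(z₀)/Q'(z₀) with P(z) = 6, Q'(z) = 2*z:
  Res(f, 5*sqrt(2)*I) = (6)/(10*sqrt(2)*I) = -3*sqrt(2)*I/10

∫_{-∞}^{∞} f(x) dx = 2πi · (-3*sqrt(2)*I/10) = 3*sqrt(2)*pi/5

Final answer: 3*sqrt(2)*pi/5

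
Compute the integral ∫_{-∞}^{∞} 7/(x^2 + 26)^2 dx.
Let f(z) = 7/(z^2 + 26)^2. The denominator has no real zeros and deg Q - deg P = 4 ≥ 2, so the integral of f over the upper semicircle |z| = R tends to 0 as R → ∞. Closing the contour in the upper half-plane,
  ∫_{-∞}^{∞} f(x) dx = 2πi · Σ Res(f, z_k)  over the poles with Im z_k > 0.

Zeros of the denominator: z^2 + 26 = 0 gives z = ±sqrt(26)*I.
Upper half-plane: z = sqrt(26)*I (a pole of order 2).

Write f(z) = g(z)/(z - sqrt(26)*I)^2 with g(z) = 7/(z + sqrt(26)*I)^2. For a double pole, Res(f, z₀) = g'(z₀):
  g'(z) = -14/(z + sqrt(26)*I)^3
  Res(f, sqrt(26)*I) = g'(sqrt(26)*I) = -7*sqrt(26)*I/2704

∫_{-∞}^{∞} f(x) dx = 2πi · (-7*sqrt(26)*I/2704) = 7*sqrt(26)*pi/1352

Final answer: 7*sqrt(26)*pi/1352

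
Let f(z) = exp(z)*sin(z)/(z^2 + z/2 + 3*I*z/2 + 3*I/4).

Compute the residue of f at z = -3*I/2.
(3/5 - I/5)*exp(-3*I/2)*sinh(3/2)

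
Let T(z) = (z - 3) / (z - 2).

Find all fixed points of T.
{3/2 - sqrt(3)*I/2, 3/2 + sqrt(3)*I/2}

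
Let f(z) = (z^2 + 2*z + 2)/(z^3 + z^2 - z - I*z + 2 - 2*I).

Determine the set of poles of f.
The singularities of f are the zeros of the denominator. Factoring,
  z^3 + z^2 - z - I*z + 2 - 2*I = (z + 2)*(z - 1 - I)*(z + I)
so the candidates are z = -2, z = 1 + I, z = -I.

Check the numerator P(z) = z^2 + 2*z + 2 at each one:
  P(-2) = 2 ≠ 0, so z = -2 is a (simple) pole.
  P(1 + I) = 4 + 4*I ≠ 0, so z = 1 + I is a (simple) pole.
  P(-I) = 1 - 2*I ≠ 0, so z = -I is a (simple) pole.

Poles of f: {-2, -I, 1 + I}

Final answer: {-2, -I, 1 + I}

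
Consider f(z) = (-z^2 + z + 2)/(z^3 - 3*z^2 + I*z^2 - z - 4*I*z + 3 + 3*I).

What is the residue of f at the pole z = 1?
Write f(z) = P(z)/Q(z) with P(z) = -z^2 + z + 2 and Q(z) = z^3 - 3*z^2 + I*z^2 - z - 4*I*z + 3 + 3*I.
The denominator factors as Q(z) = (z - 3)*(z + 1 + I)*(z - 1), so z = 1 is a simple zero of Q and P is analytic there; z = 1 is therefore a simple pole and
  Res(f, z₀) = P(z₀)/Q'(z₀).

Q'(z) = 3*z^2 - 6*z + 2*I*z - 1 - 4*I, so Q'(1) = -4 - 2*I.
P(1) = 2.

Res(f, 1) = (2)/(-4 - 2*I) = -2/5 + I/5

Final answer: -2/5 + I/5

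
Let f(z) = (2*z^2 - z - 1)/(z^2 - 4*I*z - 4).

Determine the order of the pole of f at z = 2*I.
Factor the denominator:
  z^2 - 4*I*z - 4 = (z - 2*I)^2

The numerator P(z) = 2*z^2 - z - 1 has P(2*I) = -9 - 2*I ≠ 0, so no factor of (z - 2*I) cancels.
Near z = 2*I we can therefore write f(z) = g(z)/(z - 2*I)^2 with g analytic at 2*I and g(2*I) ≠ 0 (g is just the numerator).

Hence z = 2*I is a pole of order 2.

Final answer: 2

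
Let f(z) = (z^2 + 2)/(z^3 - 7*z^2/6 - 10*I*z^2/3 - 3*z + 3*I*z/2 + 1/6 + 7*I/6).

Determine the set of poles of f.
The singularities of f are the zeros of the denominator. Factoring,
  z^3 - 7*z^2/6 - 10*I*z^2/3 - 3*z + 3*I*z/2 + 1/6 + 7*I/6 = (z + 1/3 - I/3)*(z - 1/2 - I)*(z - 1 - 2*I)
so the candidates are z = -1/3 + I/3, z = 1/2 + I, z = 1 + 2*I.

Check the numerator P(z) = z^2 + 2 at each one:
  P(-1/3 + I/3) = 2 - 2*I/9 ≠ 0, so z = -1/3 + I/3 is a (simple) pole.
  P(1/2 + I) = 5/4 + I ≠ 0, so z = 1/2 + I is a (simple) pole.
  P(1 + 2*I) = -1 + 4*I ≠ 0, so z = 1 + 2*I is a (simple) pole.

Poles of f: {-1/3 + I/3, 1/2 + I, 1 + 2*I}

Final answer: {-1/3 + I/3, 1/2 + I, 1 + 2*I}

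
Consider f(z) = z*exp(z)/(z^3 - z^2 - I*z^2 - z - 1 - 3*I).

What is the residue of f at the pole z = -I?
Write f(z) = P(z)/Q(z) with P(z) = z*exp(z) and Q(z) = z^3 - z^2 - I*z^2 - z - 1 - 3*I.
The denominator factors as Q(z) = (z + I)*(z - 2 - I)*(z + 1 - I), so z = -I is a simple zero of Q and P is analytic there; z = -I is therefore a simple pole and
  Res(f, z₀) = P(z₀)/Q'(z₀).

Q'(z) = 3*z^2 - 2*z - 2*I*z - 1, so Q'(-I) = -6 + 2*I.
P(-I) = -I*exp(-I).

Res(f, -I) = (-I*exp(-I))/(-6 + 2*I) = (-1/20 + 3*I/20)*exp(-I)

Final answer: (-1/20 + 3*I/20)*exp(-I)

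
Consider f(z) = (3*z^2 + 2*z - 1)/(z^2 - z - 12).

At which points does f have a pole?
{-3, 4}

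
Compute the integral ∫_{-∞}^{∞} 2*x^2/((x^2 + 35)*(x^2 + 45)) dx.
Let f(z) = 2*z^2/((z^2 + 35)*(z^2 + 45)). The denominator has no real zeros and deg Q - deg P = 2 ≥ 2, so the integral of f over the upper semicircle |z| = R tends to 0 as R → ∞. Closing the contour in the upper half-plane,
  ∫_{-∞}^{∞} f(x) dx = 2πi · Σ Res(f, z_k)  over the poles with Im z_k > 0.

Zeros of the denominator: z^2 + 45 = 0 gives z = ±3*sqrt(5)*I; z^2 + 35 = 0 gives z = ±sqrt(35)*I.
Upper half-plane: z = sqrt(35)*I, z = 3*sqrt(5)*I (simple).

Each pole is a simple zero of Q(z) = z^4 + 80*z^2 + 1575, so Res(f, z₀) = P(z₀)/Q'(z₀) with P(z) = 2*z^2, Q'(z) = 4*z^3 + 160*z:
  Res(f, sqrt(35)*I) = (-70)/(20*sqrt(35)*I) = sqrt(35)*I/10
  Res(f, 3*sqrt(5)*I) = (-90)/(-60*sqrt(5)*I) = -3*sqrt(5)*I/10

Sum of residues: I*(-3*sqrt(5) + sqrt(35))/10
∫_{-∞}^{∞} f(x) dx = 2πi · (I*(-3*sqrt(5) + sqrt(35))/10) = pi*(-sqrt(35) + 3*sqrt(5))/5

Final answer: pi*(-sqrt(35) + 3*sqrt(5))/5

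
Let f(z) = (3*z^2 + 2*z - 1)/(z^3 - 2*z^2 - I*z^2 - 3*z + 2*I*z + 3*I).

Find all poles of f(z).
{I, 3}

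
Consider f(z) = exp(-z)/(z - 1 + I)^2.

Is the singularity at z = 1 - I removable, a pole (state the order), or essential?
pole of order 2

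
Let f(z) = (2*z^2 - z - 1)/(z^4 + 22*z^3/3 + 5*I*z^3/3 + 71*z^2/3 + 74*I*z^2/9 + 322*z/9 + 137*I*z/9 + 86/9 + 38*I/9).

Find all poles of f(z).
{-3 - 2*I/3, -2 - 3*I, -2 + 2*I, -1/3}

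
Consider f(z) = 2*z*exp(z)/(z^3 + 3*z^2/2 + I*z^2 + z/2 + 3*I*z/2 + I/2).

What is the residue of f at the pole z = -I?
Write f(z) = P(z)/Q(z) with P(z) = 2*z*exp(z) and Q(z) = z^3 + 3*z^2/2 + I*z^2 + z/2 + 3*I*z/2 + I/2.
The denominator factors as Q(z) = (z + 1)*(z + 1/2)*(z + I), so z = -I is a simple zero of Q and P is analytic there; z = -I is therefore a simple pole and
  Res(f, z₀) = P(z₀)/Q'(z₀).

Q'(z) = 3*z^2 + 3*z + 2*I*z + 1/2 + 3*I/2, so Q'(-I) = -1/2 - 3*I/2.
P(-I) = -2*I*exp(-I).

Res(f, -I) = (-2*I*exp(-I))/(-1/2 - 3*I/2) = (6/5 + 2*I/5)*exp(-I)

Final answer: (6/5 + 2*I/5)*exp(-I)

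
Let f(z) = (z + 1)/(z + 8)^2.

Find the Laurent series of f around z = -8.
Put w = z - (-8), i.e. z = w - 8. The denominator is w^2, so it suffices to rewrite the numerator in powers of w.

P(z) = z + 1
P(w - 8) = -7 + w

Dividing each term by w^2:
  f = -7/w^2 + 1/w

Substituting back w = z + 8:
  f(z) = -7/(z + 8)^2 + 1/(z + 8)

The series is finite because the numerator is a polynomial; the negative powers form the principal part, and the coefficient of 1/(z + 8) gives Res(f, -8) = 1.

Final answer: -7/(z + 8)^2 + 1/(z + 8)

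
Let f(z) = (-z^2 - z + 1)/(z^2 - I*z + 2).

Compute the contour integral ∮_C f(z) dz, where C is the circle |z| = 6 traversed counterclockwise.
By the residue theorem, ∮_C f(z) dz = 2πi · (sum of the residues of f at the poles inside |z| = 6).

The denominator factors as (z - 2*I)*(z + I), so the singularities of f are simple poles at z = 2*I, z = -I.
  |2*I|² = 4 < 36 = 6², so this pole is inside the contour.
  |-I|² = 1 < 36 = 6², so this pole is inside the contour.

With P(z) = -z^2 - z + 1 and Q(z) = z^2 - I*z + 2, each pole is simple, so Res(f, z₀) = P(z₀)/Q'(z₀) with Q'(z) = 2*z - I.
  Res(f, 2*I) = P(2*I)/Q'(2*I) = (5 - 2*I)/(3*I) = -2/3 - 5*I/3
  Res(f, -I) = P(-I)/Q'(-I) = (2 + I)/(-3*I) = -1/3 + 2*I/3

Sum of residues inside C: -1 - I
∮_C f(z) dz = 2πi · (-1 - I) = pi*(2 - 2*I)

Final answer: pi*(2 - 2*I)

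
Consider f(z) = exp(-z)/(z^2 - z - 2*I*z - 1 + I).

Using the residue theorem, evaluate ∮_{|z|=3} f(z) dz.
By the residue theorem, ∮_C f(z) dz = 2πi · (sum of the residues of f at the poles inside |z| = 3).

The denominator factors as (z - I)*(z - 1 - I), so the singularities of f are simple poles at z = I, z = 1 + I.
  |I|² = 1 < 9 = 3², so this pole is inside the contour.
  |1 + I|² = 2 < 9 = 3², so this pole is inside the contour.

With P(z) = exp(-z) and Q(z) = z^2 - z - 2*I*z - 1 + I, each pole is simple, so Res(f, z₀) = P(z₀)/Q'(z₀) with Q'(z) = 2*z - 1 - 2*I.
  Res(f, I) = P(I)/Q'(I) = (exp(-I))/(-1) = -exp(-I)
  Res(f, 1 + I) = P(1 + I)/Q'(1 + I) = (exp(-1 - I))/(1) = exp(-1 - I)

Sum of residues inside C: exp(-1 - I) - exp(-I)
∮_C f(z) dz = 2πi · (exp(-1 - I) - exp(-I)) = -2*I*pi*exp(-I) + 2*I*pi*exp(-1 - I)

Final answer: -2*I*pi*exp(-I) + 2*I*pi*exp(-1 - I)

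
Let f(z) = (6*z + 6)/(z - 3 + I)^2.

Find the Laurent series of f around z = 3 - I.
(24 - 6*I)/(z - 3 + I)^2 + 6/(z - 3 + I)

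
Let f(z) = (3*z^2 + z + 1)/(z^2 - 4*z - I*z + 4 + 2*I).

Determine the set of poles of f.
The singularities of f are the zeros of the denominator. Factoring,
  z^2 - 4*z - I*z + 4 + 2*I = (z - 2 - I)*(z - 2)
so the candidates are z = 2 + I, z = 2.

Check the numerator P(z) = 3*z^2 + z + 1 at each one:
  P(2 + I) = 12 + 13*I ≠ 0, so z = 2 + I is a (simple) pole.
  P(2) = 15 ≠ 0, so z = 2 is a (simple) pole.

Poles of f: {2, 2 + I}

Final answer: {2, 2 + I}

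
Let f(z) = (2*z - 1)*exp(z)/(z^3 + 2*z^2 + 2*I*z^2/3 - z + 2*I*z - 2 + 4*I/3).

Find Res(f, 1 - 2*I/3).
Write f(z) = P(z)/Q(z) with P(z) = (2*z - 1)*exp(z) and Q(z) = z^3 + 2*z^2 + 2*I*z^2/3 - z + 2*I*z - 2 + 4*I/3.
The denominator factors as Q(z) = (z + 1)*(z + 2)*(z - 1 + 2*I/3), so z = 1 - 2*I/3 is a simple zero of Q and P is analytic there; z = 1 - 2*I/3 is therefore a simple pole and
  Res(f, z₀) = P(z₀)/Q'(z₀).

Q'(z) = 3*z^2 + 4*z + 4*I*z/3 - 1 + 2*I, so Q'(1 - 2*I/3) = 50/9 - 10*I/3.
P(1 - 2*I/3) = (1 - 4*I/3)*exp(1 - 2*I/3).

Res(f, 1 - 2*I/3) = ((1 - 4*I/3)*exp(1 - 2*I/3))/(50/9 - 10*I/3) = (81/340 - 33*I/340)*exp(1 - 2*I/3)

Final answer: (81/340 - 33*I/340)*exp(1 - 2*I/3)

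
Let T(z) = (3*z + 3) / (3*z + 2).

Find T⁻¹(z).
Set w = T(z) = (3*z + 3) / (3*z + 2) and solve for z:
  w*(3*z + 2) = 3*z + 3
  2*w + z*(3*w - 3) - 3 = 0
  z*(3*w - 3) = 3 - 2*w
  z = (2*w - 3)/(3 - 3*w)
Renaming the variable, T⁻¹(z) = (2*z - 3)/(-3*z + 3) = (-2*z + 3)/(3*z - 3).
(Check: ad - bc = -3 ≠ 0, so T is invertible.)

Final answer: (-2*z + 3)/(3*z - 3)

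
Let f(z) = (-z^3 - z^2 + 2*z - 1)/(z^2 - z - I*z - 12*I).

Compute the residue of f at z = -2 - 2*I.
Write f(z) = P(z)/Q(z) with P(z) = -z^3 - z^2 + 2*z - 1 and Q(z) = z^2 - z - I*z - 12*I.
The denominator factors as Q(z) = (z - 3 - 3*I)*(z + 2 + 2*I), so z = -2 - 2*I is a simple zero of Q and P is analytic there; z = -2 - 2*I is therefore a simple pole and
  Res(f, z₀) = P(z₀)/Q'(z₀).

Q'(z) = 2*z - 1 - I, so Q'(-2 - 2*I) = -5 - 5*I.
P(-2 - 2*I) = -21 + 4*I.

Res(f, -2 - 2*I) = (-21 + 4*I)/(-5 - 5*I) = 17/10 - 5*I/2

Final answer: 17/10 - 5*I/2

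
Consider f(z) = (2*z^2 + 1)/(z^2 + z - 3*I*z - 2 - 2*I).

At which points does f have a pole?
The singularities of f are the zeros of the denominator. Factoring,
  z^2 + z - 3*I*z - 2 - 2*I = (z - 2*I)*(z + 1 - I)
so the candidates are z = 2*I, z = -1 + I.

Check the numerator P(z) = 2*z^2 + 1 at each one:
  P(2*I) = -7 ≠ 0, so z = 2*I is a (simple) pole.
  P(-1 + I) = 1 - 4*I ≠ 0, so z = -1 + I is a (simple) pole.

Poles of f: {-1 + I, 2*I}

Final answer: {-1 + I, 2*I}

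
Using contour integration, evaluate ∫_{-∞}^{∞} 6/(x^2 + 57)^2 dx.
Let f(z) = 6/(z^2 + 57)^2. The denominator has no real zeros and deg Q - deg P = 4 ≥ 2, so the integral of f over the upper semicircle |z| = R tends to 0 as R → ∞. Closing the contour in the upper half-plane,
  ∫_{-∞}^{∞} f(x) dx = 2πi · Σ Res(f, z_k)  over the poles with Im z_k > 0.

Zeros of the denominator: z^2 + 57 = 0 gives z = ±sqrt(57)*I.
Upper half-plane: z = sqrt(57)*I (a pole of order 2).

Write f(z) = g(z)/(z - sqrt(57)*I)^2 with g(z) = 6/(z + sqrt(57)*I)^2. For a double pole, Res(f, z₀) = g'(z₀):
  g'(z) = -12/(z + sqrt(57)*I)^3
  Res(f, sqrt(57)*I) = g'(sqrt(57)*I) = -sqrt(57)*I/2166

∫_{-∞}^{∞} f(x) dx = 2πi · (-sqrt(57)*I/2166) = sqrt(57)*pi/1083

Final answer: sqrt(57)*pi/1083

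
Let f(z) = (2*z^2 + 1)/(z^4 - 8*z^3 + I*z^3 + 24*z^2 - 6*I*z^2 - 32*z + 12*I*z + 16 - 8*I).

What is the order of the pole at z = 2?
3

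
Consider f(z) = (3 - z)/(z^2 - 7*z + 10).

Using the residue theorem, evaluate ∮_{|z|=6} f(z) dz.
By the residue theorem, ∮_C f(z) dz = 2πi · (sum of the residues of f at the poles inside |z| = 6).

The denominator factors as (z - 5)*(z - 2), so the singularities of f are simple poles at z = 5, z = 2.
  |5|² = 25 < 36 = 6², so this pole is inside the contour.
  |2|² = 4 < 36 = 6², so this pole is inside the contour.

With P(z) = 3 - z and Q(z) = z^2 - 7*z + 10, each pole is simple, so Res(f, z₀) = P(z₀)/Q'(z₀) with Q'(z) = 2*z - 7.
  Res(f, 5) = P(5)/Q'(5) = (-2)/(3) = -2/3
  Res(f, 2) = P(2)/Q'(2) = (1)/(-3) = -1/3

Sum of residues inside C: -1
∮_C f(z) dz = 2πi · (-1) = -2*I*pi

Final answer: -2*I*pi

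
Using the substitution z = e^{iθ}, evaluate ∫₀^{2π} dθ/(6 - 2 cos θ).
Call the integral J. The integrand is 2π-periodic and we integrate over a full period, so shifting θ does not change the value (θ → θ + π flips the sign of the trig term). Hence
  J = ∫₀^{2π} dθ/(6 + 2 cos θ).
Put z = e^{iθ}: then cos θ = (z + 1/z)/2, dθ = dz/(iz), and z runs once counterclockwise around |z| = 1:
  J = ∮_{|z|=1} 1/(6 + 2*(z + 1/z)/2) · dz/(iz) = (2/i) ∮_{|z|=1} dz/(2*z^2 + 12*z + 2).
The roots of 2*z^2 + 12*z + 2 are z = (-6 ± sqrt(6^2 - 2^2))/2, with sqrt(32) = 4*sqrt(2); their product is 1, so only z₊ = -3 + 2*sqrt(2) lies inside the unit circle (z₋ = -3 - 2*sqrt(2) lies outside).
z₊ is a simple zero of q(z) = 2*z^2 + 12*z + 2, so Res(1/q, z₊) = 1/q'(z₊) with q'(z) = 4*z + 12; and q'(z₊) = 2*(z₊ - z₋) = 8*sqrt(2).
Therefore J = (2/i) · 2πi · 1/(8*sqrt(2)) = 2*pi/(4*sqrt(2)) = sqrt(2)*pi/4

Final answer: sqrt(2)*pi/4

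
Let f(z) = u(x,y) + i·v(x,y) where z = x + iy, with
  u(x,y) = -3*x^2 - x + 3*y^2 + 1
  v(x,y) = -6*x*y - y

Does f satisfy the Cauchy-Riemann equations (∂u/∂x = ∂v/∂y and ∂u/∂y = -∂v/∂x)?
∂u/∂x = -6*x - 1
∂v/∂y = -6*x - 1
∂u/∂y = 6*y
∂v/∂x = -6*y
∂u/∂x = ∂v/∂y and ∂u/∂y = -∂v/∂x hold identically; f is analytic.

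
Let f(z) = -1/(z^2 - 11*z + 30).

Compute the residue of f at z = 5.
Write f(z) = P(z)/Q(z) with P(z) = -1 and Q(z) = z^2 - 11*z + 30.
The denominator factors as Q(z) = (z - 6)*(z - 5), so z = 5 is a simple zero of Q and P is analytic there; z = 5 is therefore a simple pole and
  Res(f, z₀) = P(z₀)/Q'(z₀).

Q'(z) = 2*z - 11, so Q'(5) = -1.
P(5) = -1.

Res(f, 5) = (-1)/(-1) = 1

Final answer: 1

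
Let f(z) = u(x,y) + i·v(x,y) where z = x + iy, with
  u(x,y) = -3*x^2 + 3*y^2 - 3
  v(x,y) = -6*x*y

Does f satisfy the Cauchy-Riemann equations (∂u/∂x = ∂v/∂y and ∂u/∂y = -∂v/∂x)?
∂u/∂x = -6*x
∂v/∂y = -6*x
∂u/∂y = 6*y
∂v/∂x = -6*y
∂u/∂x = ∂v/∂y and ∂u/∂y = -∂v/∂x hold identically; f is analytic.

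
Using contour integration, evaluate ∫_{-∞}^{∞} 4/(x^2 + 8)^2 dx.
Let f(z) = 4/(z^2 + 8)^2. The denominator has no real zeros and deg Q - deg P = 4 ≥ 2, so the integral of f over the upper semicircle |z| = R tends to 0 as R → ∞. Closing the contour in the upper half-plane,
  ∫_{-∞}^{∞} f(x) dx = 2πi · Σ Res(f, z_k)  over the poles with Im z_k > 0.

Zeros of the denominator: z^2 + 8 = 0 gives z = ±2*sqrt(2)*I.
Upper half-plane: z = 2*sqrt(2)*I (a pole of order 2).

Write f(z) = g(z)/(z - 2*sqrt(2)*I)^2 with g(z) = 4/(z + 2*sqrt(2)*I)^2. For a double pole, Res(f, z₀) = g'(z₀):
  g'(z) = -8/(z + 2*sqrt(2)*I)^3
  Res(f, 2*sqrt(2)*I) = g'(2*sqrt(2)*I) = -sqrt(2)*I/32

∫_{-∞}^{∞} f(x) dx = 2πi · (-sqrt(2)*I/32) = sqrt(2)*pi/16

Final answer: sqrt(2)*pi/16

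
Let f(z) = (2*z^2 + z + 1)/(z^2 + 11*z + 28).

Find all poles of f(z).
The singularities of f are the zeros of the denominator. Factoring,
  z^2 + 11*z + 28 = (z + 4)*(z + 7)
so the candidates are z = -4, z = -7.

Check the numerator P(z) = 2*z^2 + z + 1 at each one:
  P(-4) = 29 ≠ 0, so z = -4 is a (simple) pole.
  P(-7) = 92 ≠ 0, so z = -7 is a (simple) pole.

Poles of f: {-7, -4}

Final answer: {-7, -4}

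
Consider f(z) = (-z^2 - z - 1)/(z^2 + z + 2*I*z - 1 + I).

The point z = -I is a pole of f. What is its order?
Factor the denominator:
  z^2 + z + 2*I*z - 1 + I = (z + I)*(z + 1 + I)

The numerator P(z) = -z^2 - z - 1 has P(-I) = I ≠ 0, so no factor of (z + I) cancels.
Near z = -I we can therefore write f(z) = g(z)/(z + I) with g analytic at -I and g(-I) ≠ 0 (g is the numerator divided by the remaining denominator factors).

Hence z = -I is a pole of order 1.

Final answer: 1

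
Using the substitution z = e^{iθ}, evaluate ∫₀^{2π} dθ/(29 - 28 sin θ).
Call the integral J. The integrand is 2π-periodic and we integrate over a full period, so shifting θ does not change the value (θ → θ + π/2 turns sin θ into cos θ; θ → θ + π flips the sign of the trig term). Hence
  J = ∫₀^{2π} dθ/(29 + 28 cos θ).
Put z = e^{iθ}: then cos θ = (z + 1/z)/2, dθ = dz/(iz), and z runs once counterclockwise around |z| = 1:
  J = ∮_{|z|=1} 1/(29 + 28*(z + 1/z)/2) · dz/(iz) = (2/i) ∮_{|z|=1} dz/(28*z^2 + 58*z + 28).
The roots of 28*z^2 + 58*z + 28 are z = (-29 ± sqrt(29^2 - 28^2))/28, with sqrt(57) = sqrt(57); their product is 1, so only z₊ = -29/28 + sqrt(57)/28 lies inside the unit circle (z₋ = -29/28 - sqrt(57)/28 lies outside).
z₊ is a simple zero of q(z) = 28*z^2 + 58*z + 28, so Res(1/q, z₊) = 1/q'(z₊) with q'(z) = 56*z + 58; and q'(z₊) = 28*(z₊ - z₋) = 2*sqrt(57).
Therefore J = (2/i) · 2πi · 1/(2*sqrt(57)) = 2*pi/(sqrt(57)) = 2*sqrt(57)*pi/57

Final answer: 2*sqrt(57)*pi/57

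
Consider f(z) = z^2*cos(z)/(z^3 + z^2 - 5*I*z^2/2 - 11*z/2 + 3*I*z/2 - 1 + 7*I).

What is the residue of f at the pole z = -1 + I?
Write f(z) = P(z)/Q(z) with P(z) = z^2*cos(z) and Q(z) = z^3 + z^2 - 5*I*z^2/2 - 11*z/2 + 3*I*z/2 - 1 + 7*I.
The denominator factors as Q(z) = (z + 2 - 3*I/2)*(z + 1 - I)*(z - 2), so z = -1 + I is a simple zero of Q and P is analytic there; z = -1 + I is therefore a simple pole and
  Res(f, z₀) = P(z₀)/Q'(z₀).

Q'(z) = 3*z^2 + 2*z - 5*I*z - 11/2 + 3*I/2, so Q'(-1 + I) = -5/2 + 5*I/2.
P(-1 + I) = -2*I*cos(1 - I).

Res(f, -1 + I) = (-2*I*cos(1 - I))/(-5/2 + 5*I/2) = (-2/5 + 2*I/5)*cos(1 - I)

Final answer: (-2/5 + 2*I/5)*cos(1 - I)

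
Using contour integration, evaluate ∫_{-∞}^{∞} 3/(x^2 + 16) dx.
3*pi/4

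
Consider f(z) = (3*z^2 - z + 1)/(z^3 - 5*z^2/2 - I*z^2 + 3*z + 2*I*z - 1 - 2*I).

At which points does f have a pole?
{1/2 + I, 1 - I, 1 + I}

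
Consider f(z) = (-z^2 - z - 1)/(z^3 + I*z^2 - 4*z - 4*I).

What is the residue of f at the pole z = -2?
-3/10 - 3*I/20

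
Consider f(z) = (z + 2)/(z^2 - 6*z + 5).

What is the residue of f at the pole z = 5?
Write f(z) = P(z)/Q(z) with P(z) = z + 2 and Q(z) = z^2 - 6*z + 5.
The denominator factors as Q(z) = (z - 1)*(z - 5), so z = 5 is a simple zero of Q and P is analytic there; z = 5 is therefore a simple pole and
  Res(f, z₀) = P(z₀)/Q'(z₀).

Q'(z) = 2*z - 6, so Q'(5) = 4.
P(5) = 7.

Res(f, 5) = (7)/(4) = 7/4

Final answer: 7/4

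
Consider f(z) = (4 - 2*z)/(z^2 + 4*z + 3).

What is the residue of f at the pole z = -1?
Write f(z) = P(z)/Q(z) with P(z) = 4 - 2*z and Q(z) = z^2 + 4*z + 3.
The denominator factors as Q(z) = (z + 3)*(z + 1), so z = -1 is a simple zero of Q and P is analytic there; z = -1 is therefore a simple pole and
  Res(f, z₀) = P(z₀)/Q'(z₀).

Q'(z) = 2*z + 4, so Q'(-1) = 2.
P(-1) = 6.

Res(f, -1) = (6)/(2) = 3

Final answer: 3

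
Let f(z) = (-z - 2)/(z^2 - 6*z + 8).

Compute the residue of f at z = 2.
Write f(z) = P(z)/Q(z) with P(z) = -z - 2 and Q(z) = z^2 - 6*z + 8.
The denominator factors as Q(z) = (z - 2)*(z - 4), so z = 2 is a simple zero of Q and P is analytic there; z = 2 is therefore a simple pole and
  Res(f, z₀) = P(z₀)/Q'(z₀).

Q'(z) = 2*z - 6, so Q'(2) = -2.
P(2) = -4.

Res(f, 2) = (-4)/(-2) = 2

Final answer: 2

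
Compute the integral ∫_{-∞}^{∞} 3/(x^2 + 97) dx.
3*sqrt(97)*pi/97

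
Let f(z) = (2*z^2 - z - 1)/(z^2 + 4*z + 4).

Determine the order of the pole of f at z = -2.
Factor the denominator:
  z^2 + 4*z + 4 = (z + 2)^2

The numerator P(z) = 2*z^2 - z - 1 has P(-2) = 9 ≠ 0, so no factor of (z + 2) cancels.
Near z = -2 we can therefore write f(z) = g(z)/(z + 2)^2 with g analytic at -2 and g(-2) ≠ 0 (g is just the numerator).

Hence z = -2 is a pole of order 2.

Final answer: 2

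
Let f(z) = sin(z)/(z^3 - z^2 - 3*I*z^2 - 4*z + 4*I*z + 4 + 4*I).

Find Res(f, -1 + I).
(-1/5 + I/10)*sin(1 - I)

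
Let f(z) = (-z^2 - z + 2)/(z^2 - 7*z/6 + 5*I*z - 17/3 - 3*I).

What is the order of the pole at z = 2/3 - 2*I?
Factor the denominator:
  z^2 - 7*z/6 + 5*I*z - 17/3 - 3*I = (z - 2/3 + 2*I)*(z - 1/2 + 3*I)

The numerator P(z) = -z^2 - z + 2 has P(2/3 - 2*I) = 44/9 + 14*I/3 ≠ 0, so no factor of (z - 2/3 + 2*I) cancels.
Near z = 2/3 - 2*I we can therefore write f(z) = g(z)/(z - 2/3 + 2*I) with g analytic at 2/3 - 2*I and g(2/3 - 2*I) ≠ 0 (g is the numerator divided by the remaining denominator factors).

Hence z = 2/3 - 2*I is a pole of order 1.

Final answer: 1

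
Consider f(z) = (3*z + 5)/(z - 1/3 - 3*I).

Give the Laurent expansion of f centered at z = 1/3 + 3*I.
Put w = z - (1/3 + 3*I), i.e. z = w + 1/3 + 3*I. The denominator is w, so it suffices to rewrite the numerator in powers of w.

P(z) = 3*z + 5
P(w + 1/3 + 3*I) = 6 + 9*I + 3*w

Dividing each term by w:
  f = (6 + 9*I)/w + 3

Substituting back w = z - 1/3 - 3*I:
  f(z) = (6 + 9*I)/(z - 1/3 - 3*I) + 3

The series is finite because the numerator is a polynomial; the negative powers form the principal part, and the coefficient of 1/(z - 1/3 - 3*I) gives Res(f, 1/3 + 3*I) = 6 + 9*I.

Final answer: (6 + 9*I)/(z - 1/3 - 3*I) + 3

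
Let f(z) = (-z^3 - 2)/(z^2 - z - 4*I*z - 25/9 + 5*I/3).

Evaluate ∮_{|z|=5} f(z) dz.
By the residue theorem, ∮_C f(z) dz = 2πi · (sum of the residues of f at the poles inside |z| = 5).

The denominator factors as (z - 1/3 - I)*(z - 2/3 - 3*I), so the singularities of f are simple poles at z = 1/3 + I, z = 2/3 + 3*I.
  |1/3 + I|² = 10/9 < 25 = 5², so this pole is inside the contour.
  |2/3 + 3*I|² = 85/9 < 25 = 5², so this pole is inside the contour.

With P(z) = -z^3 - 2 and Q(z) = z^2 - z - 4*I*z - 25/9 + 5*I/3, each pole is simple, so Res(f, z₀) = P(z₀)/Q'(z₀) with Q'(z) = 2*z - 1 - 4*I.
  Res(f, 1/3 + I) = P(1/3 + I)/Q'(1/3 + I) = (-28/27 + 2*I/3)/(-1/3 - 2*I) = -80/333 - 62*I/111
  Res(f, 2/3 + 3*I) = P(2/3 + 3*I)/Q'(2/3 + 3*I) = (424/27 + 23*I)/(1/3 + 2*I) = 4150/333 - 641*I/111

Sum of residues inside C: 110/9 - 19*I/3
∮_C f(z) dz = 2πi · (110/9 - 19*I/3) = pi*(38/3 + 220*I/9)

Final answer: pi*(38/3 + 220*I/9)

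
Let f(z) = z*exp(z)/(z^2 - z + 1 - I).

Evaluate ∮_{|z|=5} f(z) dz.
pi*(-2/5 + 4*I/5)*exp(-I) + pi*(2/5 + 6*I/5)*exp(1 + I)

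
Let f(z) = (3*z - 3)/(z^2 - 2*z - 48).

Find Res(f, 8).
Write f(z) = P(z)/Q(z) with P(z) = 3*z - 3 and Q(z) = z^2 - 2*z - 48.
The denominator factors as Q(z) = (z - 8)*(z + 6), so z = 8 is a simple zero of Q and P is analytic there; z = 8 is therefore a simple pole and
  Res(f, z₀) = P(z₀)/Q'(z₀).

Q'(z) = 2*z - 2, so Q'(8) = 14.
P(8) = 21.

Res(f, 8) = (21)/(14) = 3/2

Final answer: 3/2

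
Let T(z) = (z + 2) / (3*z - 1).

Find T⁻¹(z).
Set w = T(z) = (z + 2) / (3*z - 1) and solve for z:
  w*(3*z - 1) = z + 2
  -w + z*(3*w - 1) - 2 = 0
  z*(3*w - 1) = w + 2
  z = (-w - 2)/(1 - 3*w)
Renaming the variable, T⁻¹(z) = (-z - 2)/(-3*z + 1) = (z + 2)/(3*z - 1).
(Check: ad - bc = -7 ≠ 0, so T is invertible.)

Final answer: (z + 2)/(3*z - 1)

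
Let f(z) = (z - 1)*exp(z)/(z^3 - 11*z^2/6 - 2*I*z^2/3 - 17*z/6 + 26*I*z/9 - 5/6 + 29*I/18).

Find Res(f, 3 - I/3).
Write f(z) = P(z)/Q(z) with P(z) = (z - 1)*exp(z) and Q(z) = z^3 - 11*z^2/6 - 2*I*z^2/3 - 17*z/6 + 26*I*z/9 - 5/6 + 29*I/18.
The denominator factors as Q(z) = (z - 3 + I/3)*(z + 2/3 - I)*(z + 1/2), so z = 3 - I/3 is a simple zero of Q and P is analytic there; z = 3 - I/3 is therefore a simple pole and
  Res(f, z₀) = P(z₀)/Q'(z₀).

Q'(z) = 3*z^2 - 11*z/3 - 4*I*z/3 - 17/6 + 26*I/9, so Q'(3 - I/3) = 223/18 - 53*I/9.
P(3 - I/3) = (2 - I/3)*exp(3 - I/3).

Res(f, 3 - I/3) = ((2 - I/3)*exp(3 - I/3))/(223/18 - 53*I/9) = (8664/60965 + 2478*I/60965)*exp(3 - I/3)

Final answer: (8664/60965 + 2478*I/60965)*exp(3 - I/3)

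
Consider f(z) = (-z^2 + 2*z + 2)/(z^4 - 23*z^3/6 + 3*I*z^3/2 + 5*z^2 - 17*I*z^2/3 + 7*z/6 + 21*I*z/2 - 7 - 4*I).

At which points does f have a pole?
The singularities of f are the zeros of the denominator. Factoring,
  z^4 - 23*z^3/6 + 3*I*z^3/2 + 5*z^2 - 17*I*z^2/3 + 7*z/6 + 21*I*z/2 - 7 - 4*I = (z - 2 + I)*(z - 3/2 - 3*I/2)*(z - 1 + I)*(z + 2/3 + I)
so the candidates are z = 2 - I, z = 3/2 + 3*I/2, z = 1 - I, z = -2/3 - I.

Check the numerator P(z) = -z^2 + 2*z + 2 at each one:
  P(2 - I) = 3 + 2*I ≠ 0, so z = 2 - I is a (simple) pole.
  P(3/2 + 3*I/2) = 5 - 3*I/2 ≠ 0, so z = 3/2 + 3*I/2 is a (simple) pole.
  P(1 - I) = 4 ≠ 0, so z = 1 - I is a (simple) pole.
  P(-2/3 - I) = 11/9 - 10*I/3 ≠ 0, so z = -2/3 - I is a (simple) pole.

Poles of f: {-2/3 - I, 1 - I, 3/2 + 3*I/2, 2 - I}

Final answer: {-2/3 - I, 1 - I, 3/2 + 3*I/2, 2 - I}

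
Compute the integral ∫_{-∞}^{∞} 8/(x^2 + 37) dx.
Let f(z) = 8/(z^2 + 37). The denominator has no real zeros and deg Q - deg P = 2 ≥ 2, so the integral of f over the upper semicircle |z| = R tends to 0 as R → ∞. Closing the contour in the upper half-plane,
  ∫_{-∞}^{∞} f(x) dx = 2πi · Σ Res(f, z_k)  over the poles with Im z_k > 0.

Zeros of the denominator: z^2 + 37 = 0 gives z = ±sqrt(37)*I.
Upper half-plane: z = sqrt(37)*I (simple).

Each pole is a simple zero of Q(z) = z^2 + 37, so Res(f, z₀) = P(z₀)/Q'(z₀) with P(z) = 8, Q'(z) = 2*z:
  Res(f, sqrt(37)*I) = (8)/(2*sqrt(37)*I) = -4*sqrt(37)*I/37

∫_{-∞}^{∞} f(x) dx = 2πi · (-4*sqrt(37)*I/37) = 8*sqrt(37)*pi/37

Final answer: 8*sqrt(37)*pi/37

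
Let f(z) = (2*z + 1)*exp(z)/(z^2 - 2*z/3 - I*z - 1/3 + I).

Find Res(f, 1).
Write f(z) = P(z)/Q(z) with P(z) = (2*z + 1)*exp(z) and Q(z) = z^2 - 2*z/3 - I*z - 1/3 + I.
The denominator factors as Q(z) = (z - 1)*(z + 1/3 - I), so z = 1 is a simple zero of Q and P is analytic there; z = 1 is therefore a simple pole and
  Res(f, z₀) = P(z₀)/Q'(z₀).

Q'(z) = 2*z - 2/3 - I, so Q'(1) = 4/3 - I.
P(1) = 3*exp(1).

Res(f, 1) = (3*exp(1))/(4/3 - I) = exp(1)*(36/25 + 27*I/25)

Final answer: exp(1)*(36/25 + 27*I/25)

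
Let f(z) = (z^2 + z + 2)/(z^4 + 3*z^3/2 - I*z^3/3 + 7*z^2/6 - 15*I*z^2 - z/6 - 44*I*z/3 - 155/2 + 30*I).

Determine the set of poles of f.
The singularities of f are the zeros of the denominator. Factoring,
  z^4 + 3*z^3/2 - I*z^3/3 + 7*z^2/6 - 15*I*z^2 - z/6 - 44*I*z/3 - 155/2 + 30*I = (z - 3/2 - 3*I)*(z + 3 + 2*I/3)*(z + 2 + 3*I)*(z - 2 - I)
so the candidates are z = 3/2 + 3*I, z = -3 - 2*I/3, z = -2 - 3*I, z = 2 + I.

Check the numerator P(z) = z^2 + z + 2 at each one:
  P(3/2 + 3*I) = -13/4 + 12*I ≠ 0, so z = 3/2 + 3*I is a (simple) pole.
  P(-3 - 2*I/3) = 68/9 + 10*I/3 ≠ 0, so z = -3 - 2*I/3 is a (simple) pole.
  P(-2 - 3*I) = -5 + 9*I ≠ 0, so z = -2 - 3*I is a (simple) pole.
  P(2 + I) = 7 + 5*I ≠ 0, so z = 2 + I is a (simple) pole.

Poles of f: {-3 - 2*I/3, -2 - 3*I, 3/2 + 3*I, 2 + I}

Final answer: {-3 - 2*I/3, -2 - 3*I, 3/2 + 3*I, 2 + I}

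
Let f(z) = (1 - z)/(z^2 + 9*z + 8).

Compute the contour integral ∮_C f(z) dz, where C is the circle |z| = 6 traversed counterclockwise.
By the residue theorem, ∮_C f(z) dz = 2πi · (sum of the residues of f at the poles inside |z| = 6).

The denominator factors as (z + 1)*(z + 8), so the singularities of f are simple poles at z = -1, z = -8.
  |-1|² = 1 < 36 = 6², so this pole is inside the contour.
  |-8|² = 64 > 36 = 6², so this pole is outside the contour.

With P(z) = 1 - z and Q(z) = z^2 + 9*z + 8, each pole is simple, so Res(f, z₀) = P(z₀)/Q'(z₀) with Q'(z) = 2*z + 9.
  Res(f, -1) = P(-1)/Q'(-1) = (2)/(7) = 2/7

∮_C f(z) dz = 2πi · (2/7) = 4*I*pi/7

Final answer: 4*I*pi/7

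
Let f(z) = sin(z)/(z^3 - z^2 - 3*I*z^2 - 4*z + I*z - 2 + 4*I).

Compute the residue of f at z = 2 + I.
Write f(z) = P(z)/Q(z) with P(z) = sin(z) and Q(z) = z^3 - z^2 - 3*I*z^2 - 4*z + I*z - 2 + 4*I.
The denominator factors as Q(z) = (z + 1)*(z - 2*I)*(z - 2 - I), so z = 2 + I is a simple zero of Q and P is analytic there; z = 2 + I is therefore a simple pole and
  Res(f, z₀) = P(z₀)/Q'(z₀).

Q'(z) = 3*z^2 - 2*z - 6*I*z - 4 + I, so Q'(2 + I) = 7 - I.
P(2 + I) = sin(2 + I).

Res(f, 2 + I) = (sin(2 + I))/(7 - I) = (7/50 + I/50)*sin(2 + I)

Final answer: (7/50 + I/50)*sin(2 + I)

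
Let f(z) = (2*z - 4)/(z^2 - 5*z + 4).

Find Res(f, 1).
Write f(z) = P(z)/Q(z) with P(z) = 2*z - 4 and Q(z) = z^2 - 5*z + 4.
The denominator factors as Q(z) = (z - 4)*(z - 1), so z = 1 is a simple zero of Q and P is analytic there; z = 1 is therefore a simple pole and
  Res(f, z₀) = P(z₀)/Q'(z₀).

Q'(z) = 2*z - 5, so Q'(1) = -3.
P(1) = -2.

Res(f, 1) = (-2)/(-3) = 2/3

Final answer: 2/3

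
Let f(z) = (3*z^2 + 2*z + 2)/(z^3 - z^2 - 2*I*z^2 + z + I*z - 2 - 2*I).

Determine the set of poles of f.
The singularities of f are the zeros of the denominator. Factoring,
  z^3 - z^2 - 2*I*z^2 + z + I*z - 2 - 2*I = (z - 2*I)*(z + I)*(z - 1 - I)
so the candidates are z = 2*I, z = -I, z = 1 + I.

Check the numerator P(z) = 3*z^2 + 2*z + 2 at each one:
  P(2*I) = -10 + 4*I ≠ 0, so z = 2*I is a (simple) pole.
  P(-I) = -1 - 2*I ≠ 0, so z = -I is a (simple) pole.
  P(1 + I) = 4 + 8*I ≠ 0, so z = 1 + I is a (simple) pole.

Poles of f: {-I, 2*I, 1 + I}

Final answer: {-I, 2*I, 1 + I}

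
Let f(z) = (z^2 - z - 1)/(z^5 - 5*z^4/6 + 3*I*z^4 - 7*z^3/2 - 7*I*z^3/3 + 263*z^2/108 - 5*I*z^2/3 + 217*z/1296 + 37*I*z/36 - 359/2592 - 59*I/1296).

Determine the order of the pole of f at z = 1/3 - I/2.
4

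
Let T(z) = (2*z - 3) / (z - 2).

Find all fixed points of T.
{1, 3}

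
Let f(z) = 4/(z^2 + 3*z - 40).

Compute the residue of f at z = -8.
Write f(z) = P(z)/Q(z) with P(z) = 4 and Q(z) = z^2 + 3*z - 40.
The denominator factors as Q(z) = (z - 5)*(z + 8), so z = -8 is a simple zero of Q and P is analytic there; z = -8 is therefore a simple pole and
  Res(f, z₀) = P(z₀)/Q'(z₀).

Q'(z) = 2*z + 3, so Q'(-8) = -13.
P(-8) = 4.

Res(f, -8) = (4)/(-13) = -4/13

Final answer: -4/13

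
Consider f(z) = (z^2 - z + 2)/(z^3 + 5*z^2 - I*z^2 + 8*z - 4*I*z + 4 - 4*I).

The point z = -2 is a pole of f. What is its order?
Factor the denominator:
  z^3 + 5*z^2 - I*z^2 + 8*z - 4*I*z + 4 - 4*I = (z + 2)^2*(z + 1 - I)

The numerator P(z) = z^2 - z + 2 has P(-2) = 8 ≠ 0, so no factor of (z + 2) cancels.
Near z = -2 we can therefore write f(z) = g(z)/(z + 2)^2 with g analytic at -2 and g(-2) ≠ 0 (g is the numerator divided by the remaining denominator factors).

Hence z = -2 is a pole of order 2.

Final answer: 2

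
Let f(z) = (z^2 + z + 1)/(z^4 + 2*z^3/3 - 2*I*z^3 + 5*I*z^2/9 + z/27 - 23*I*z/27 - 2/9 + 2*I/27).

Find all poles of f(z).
The singularities of f are the zeros of the denominator. Factoring,
  z^4 + 2*z^3/3 - 2*I*z^3 + 5*I*z^2/9 + z/27 - 23*I*z/27 - 2/9 + 2*I/27 = (z + 1 - 2*I)*(z - 1/3 - I/3)*(z - I/3)*(z + 2*I/3)
so the candidates are z = -1 + 2*I, z = 1/3 + I/3, z = I/3, z = -2*I/3.

Check the numerator P(z) = z^2 + z + 1 at each one:
  P(-1 + 2*I) = -3 - 2*I ≠ 0, so z = -1 + 2*I is a (simple) pole.
  P(1/3 + I/3) = 4/3 + 5*I/9 ≠ 0, so z = 1/3 + I/3 is a (simple) pole.
  P(I/3) = 8/9 + I/3 ≠ 0, so z = I/3 is a (simple) pole.
  P(-2*I/3) = 5/9 - 2*I/3 ≠ 0, so z = -2*I/3 is a (simple) pole.

Poles of f: {-1 + 2*I, -2*I/3, I/3, 1/3 + I/3}

Final answer: {-1 + 2*I, -2*I/3, I/3, 1/3 + I/3}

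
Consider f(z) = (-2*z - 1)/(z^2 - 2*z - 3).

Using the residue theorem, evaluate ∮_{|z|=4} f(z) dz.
By the residue theorem, ∮_C f(z) dz = 2πi · (sum of the residues of f at the poles inside |z| = 4).

The denominator factors as (z + 1)*(z - 3), so the singularities of f are simple poles at z = -1, z = 3.
  |-1|² = 1 < 16 = 4², so this pole is inside the contour.
  |3|² = 9 < 16 = 4², so this pole is inside the contour.

With P(z) = -2*z - 1 and Q(z) = z^2 - 2*z - 3, each pole is simple, so Res(f, z₀) = P(z₀)/Q'(z₀) with Q'(z) = 2*z - 2.
  Res(f, -1) = P(-1)/Q'(-1) = (1)/(-4) = -1/4
  Res(f, 3) = P(3)/Q'(3) = (-7)/(4) = -7/4

Sum of residues inside C: -2
∮_C f(z) dz = 2πi · (-2) = -4*I*pi

Final answer: -4*I*pi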